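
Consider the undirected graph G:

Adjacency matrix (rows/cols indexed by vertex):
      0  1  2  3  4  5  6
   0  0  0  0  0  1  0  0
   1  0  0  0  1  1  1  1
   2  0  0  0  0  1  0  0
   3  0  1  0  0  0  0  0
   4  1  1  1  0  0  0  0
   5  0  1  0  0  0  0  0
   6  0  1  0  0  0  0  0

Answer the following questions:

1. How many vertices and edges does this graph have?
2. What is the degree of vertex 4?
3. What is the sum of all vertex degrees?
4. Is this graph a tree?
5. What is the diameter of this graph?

Count: 7 vertices, 6 edges.
Vertex 4 has neighbors [0, 1, 2], degree = 3.
Handshaking lemma: 2 * 6 = 12.
A graph is a tree iff it is connected and has exactly n-1 edges. This graph is connected (all 7 vertices in one component) and has 7-1 = 6 edges. It is a tree.
Diameter (longest shortest path) = 3.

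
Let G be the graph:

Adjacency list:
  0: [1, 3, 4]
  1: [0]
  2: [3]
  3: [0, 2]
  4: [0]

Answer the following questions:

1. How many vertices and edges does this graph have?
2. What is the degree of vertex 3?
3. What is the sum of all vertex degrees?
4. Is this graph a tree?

Count: 5 vertices, 4 edges.
Vertex 3 has neighbors [0, 2], degree = 2.
Handshaking lemma: 2 * 4 = 8.
A graph is a tree iff it is connected and has exactly n-1 edges. This graph is connected (all 5 vertices in one component) and has 5-1 = 4 edges. It is a tree.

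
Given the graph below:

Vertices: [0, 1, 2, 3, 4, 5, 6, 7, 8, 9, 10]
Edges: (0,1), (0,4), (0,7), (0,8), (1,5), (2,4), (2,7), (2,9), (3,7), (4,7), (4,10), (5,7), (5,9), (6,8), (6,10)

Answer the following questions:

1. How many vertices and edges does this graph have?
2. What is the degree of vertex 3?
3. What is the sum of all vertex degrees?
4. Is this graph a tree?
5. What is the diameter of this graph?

Count: 11 vertices, 15 edges.
Vertex 3 has neighbors [7], degree = 1.
Handshaking lemma: 2 * 15 = 30.
A tree on 11 vertices has 10 edges. This graph has 15 edges (5 extra). Not a tree.
Diameter (longest shortest path) = 4.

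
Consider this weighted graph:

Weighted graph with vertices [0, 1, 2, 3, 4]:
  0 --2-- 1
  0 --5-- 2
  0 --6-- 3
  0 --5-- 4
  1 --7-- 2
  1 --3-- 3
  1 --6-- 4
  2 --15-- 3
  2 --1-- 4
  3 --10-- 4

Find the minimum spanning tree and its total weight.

Applying Kruskal's algorithm (sort edges by weight, add if no cycle):
  Add (2,4) w=1
  Add (0,1) w=2
  Add (1,3) w=3
  Add (0,4) w=5
  Skip (0,2) w=5 (creates cycle)
  Skip (0,3) w=6 (creates cycle)
  Skip (1,4) w=6 (creates cycle)
  Skip (1,2) w=7 (creates cycle)
  Skip (3,4) w=10 (creates cycle)
  Skip (2,3) w=15 (creates cycle)
MST weight = 11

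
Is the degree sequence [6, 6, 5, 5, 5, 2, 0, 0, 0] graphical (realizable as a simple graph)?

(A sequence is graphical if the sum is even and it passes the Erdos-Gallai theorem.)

Sum of degrees = 29. Sum is odd, so the sequence is NOT graphical.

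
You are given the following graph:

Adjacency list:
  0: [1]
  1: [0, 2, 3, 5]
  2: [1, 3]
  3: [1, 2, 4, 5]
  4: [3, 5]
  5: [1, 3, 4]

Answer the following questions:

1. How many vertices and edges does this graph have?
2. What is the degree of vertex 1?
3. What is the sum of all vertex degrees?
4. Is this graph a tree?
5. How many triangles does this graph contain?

Count: 6 vertices, 8 edges.
Vertex 1 has neighbors [0, 2, 3, 5], degree = 4.
Handshaking lemma: 2 * 8 = 16.
A tree on 6 vertices has 5 edges. This graph has 8 edges (3 extra). Not a tree.
Number of triangles = 3.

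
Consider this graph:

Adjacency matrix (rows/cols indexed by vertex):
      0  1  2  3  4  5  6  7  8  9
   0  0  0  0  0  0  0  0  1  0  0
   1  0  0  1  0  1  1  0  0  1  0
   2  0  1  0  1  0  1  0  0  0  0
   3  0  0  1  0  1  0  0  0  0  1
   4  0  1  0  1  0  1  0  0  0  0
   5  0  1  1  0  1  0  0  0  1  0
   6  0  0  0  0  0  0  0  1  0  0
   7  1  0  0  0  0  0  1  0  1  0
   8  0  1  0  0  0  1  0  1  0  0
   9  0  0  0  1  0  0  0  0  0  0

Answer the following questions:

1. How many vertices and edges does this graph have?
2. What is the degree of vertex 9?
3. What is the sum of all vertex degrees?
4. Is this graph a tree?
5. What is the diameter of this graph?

Count: 10 vertices, 13 edges.
Vertex 9 has neighbors [3], degree = 1.
Handshaking lemma: 2 * 13 = 26.
A tree on 10 vertices has 9 edges. This graph has 13 edges (4 extra). Not a tree.
Diameter (longest shortest path) = 6.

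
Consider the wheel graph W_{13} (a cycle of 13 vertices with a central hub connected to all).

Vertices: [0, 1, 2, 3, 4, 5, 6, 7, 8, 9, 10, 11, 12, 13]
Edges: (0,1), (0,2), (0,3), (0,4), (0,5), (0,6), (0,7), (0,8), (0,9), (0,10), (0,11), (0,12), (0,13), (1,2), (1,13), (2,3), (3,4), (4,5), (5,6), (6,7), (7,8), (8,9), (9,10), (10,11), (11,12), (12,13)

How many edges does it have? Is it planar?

Wheel graph W_{13}: 13 cycle edges + 13 spoke edges = 26 edges.
Total vertices: 14.
The graph is planar.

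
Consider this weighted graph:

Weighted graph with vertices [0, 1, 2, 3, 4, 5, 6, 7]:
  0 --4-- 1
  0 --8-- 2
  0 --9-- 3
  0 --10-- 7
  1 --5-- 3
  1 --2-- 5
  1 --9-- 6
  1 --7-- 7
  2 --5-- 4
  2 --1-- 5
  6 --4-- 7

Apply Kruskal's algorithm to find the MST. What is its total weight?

Applying Kruskal's algorithm (sort edges by weight, add if no cycle):
  Add (2,5) w=1
  Add (1,5) w=2
  Add (0,1) w=4
  Add (6,7) w=4
  Add (1,3) w=5
  Add (2,4) w=5
  Add (1,7) w=7
  Skip (0,2) w=8 (creates cycle)
  Skip (0,3) w=9 (creates cycle)
  Skip (1,6) w=9 (creates cycle)
  Skip (0,7) w=10 (creates cycle)
MST weight = 28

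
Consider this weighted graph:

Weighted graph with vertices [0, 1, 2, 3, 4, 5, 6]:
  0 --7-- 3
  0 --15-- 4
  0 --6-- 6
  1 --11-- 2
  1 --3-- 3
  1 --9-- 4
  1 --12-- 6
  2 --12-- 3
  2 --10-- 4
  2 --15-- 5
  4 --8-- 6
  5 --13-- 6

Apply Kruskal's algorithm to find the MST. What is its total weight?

Applying Kruskal's algorithm (sort edges by weight, add if no cycle):
  Add (1,3) w=3
  Add (0,6) w=6
  Add (0,3) w=7
  Add (4,6) w=8
  Skip (1,4) w=9 (creates cycle)
  Add (2,4) w=10
  Skip (1,2) w=11 (creates cycle)
  Skip (1,6) w=12 (creates cycle)
  Skip (2,3) w=12 (creates cycle)
  Add (5,6) w=13
  Skip (0,4) w=15 (creates cycle)
  Skip (2,5) w=15 (creates cycle)
MST weight = 47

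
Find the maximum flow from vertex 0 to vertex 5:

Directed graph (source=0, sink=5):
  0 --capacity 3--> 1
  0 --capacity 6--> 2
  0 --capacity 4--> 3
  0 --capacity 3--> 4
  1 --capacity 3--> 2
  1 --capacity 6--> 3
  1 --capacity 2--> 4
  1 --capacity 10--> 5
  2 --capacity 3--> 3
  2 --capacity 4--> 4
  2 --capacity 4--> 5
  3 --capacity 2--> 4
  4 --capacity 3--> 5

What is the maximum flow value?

Computing max flow:
  Flow on (0->1): 3/3
  Flow on (0->2): 4/6
  Flow on (0->3): 2/4
  Flow on (0->4): 1/3
  Flow on (1->5): 3/10
  Flow on (2->5): 4/4
  Flow on (3->4): 2/2
  Flow on (4->5): 3/3
Maximum flow = 10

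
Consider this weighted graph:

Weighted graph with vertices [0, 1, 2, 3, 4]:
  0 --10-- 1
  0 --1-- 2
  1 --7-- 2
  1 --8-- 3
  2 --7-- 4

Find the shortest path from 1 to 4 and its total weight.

Using Dijkstra's algorithm from vertex 1:
Shortest path: 1 -> 2 -> 4
Total weight: 7 + 7 = 14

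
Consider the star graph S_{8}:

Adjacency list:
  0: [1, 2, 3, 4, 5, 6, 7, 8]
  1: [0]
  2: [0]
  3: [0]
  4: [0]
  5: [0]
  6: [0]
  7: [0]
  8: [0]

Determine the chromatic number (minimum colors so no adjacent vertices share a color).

S_{8} has one hub adjacent to 8 leaves; leaves are pairwise non-adjacent.
Color the hub 0 and every leaf 1.
Chromatic number = 2.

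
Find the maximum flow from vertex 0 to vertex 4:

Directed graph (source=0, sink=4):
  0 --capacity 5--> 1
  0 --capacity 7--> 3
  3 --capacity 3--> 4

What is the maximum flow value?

Computing max flow:
  Flow on (0->3): 3/7
  Flow on (3->4): 3/3
Maximum flow = 3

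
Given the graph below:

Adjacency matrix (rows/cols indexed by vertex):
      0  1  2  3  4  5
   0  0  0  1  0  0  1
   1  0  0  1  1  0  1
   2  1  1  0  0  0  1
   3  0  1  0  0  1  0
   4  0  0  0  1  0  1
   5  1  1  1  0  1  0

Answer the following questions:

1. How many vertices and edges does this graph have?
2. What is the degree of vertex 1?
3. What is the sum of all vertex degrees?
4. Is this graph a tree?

Count: 6 vertices, 8 edges.
Vertex 1 has neighbors [2, 3, 5], degree = 3.
Handshaking lemma: 2 * 8 = 16.
A tree on 6 vertices has 5 edges. This graph has 8 edges (3 extra). Not a tree.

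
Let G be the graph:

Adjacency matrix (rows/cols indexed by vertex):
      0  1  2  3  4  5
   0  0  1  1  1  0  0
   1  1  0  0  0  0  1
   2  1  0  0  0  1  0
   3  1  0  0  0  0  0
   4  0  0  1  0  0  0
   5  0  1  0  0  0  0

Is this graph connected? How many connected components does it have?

Checking connectivity: the graph has 1 connected component(s).
All vertices are reachable from each other. The graph IS connected.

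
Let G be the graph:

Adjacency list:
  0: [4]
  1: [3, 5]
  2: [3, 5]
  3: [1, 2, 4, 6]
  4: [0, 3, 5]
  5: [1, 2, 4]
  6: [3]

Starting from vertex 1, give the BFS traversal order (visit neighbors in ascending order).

BFS from vertex 1 (neighbors processed in ascending order):
Visit order: 1, 3, 5, 2, 4, 6, 0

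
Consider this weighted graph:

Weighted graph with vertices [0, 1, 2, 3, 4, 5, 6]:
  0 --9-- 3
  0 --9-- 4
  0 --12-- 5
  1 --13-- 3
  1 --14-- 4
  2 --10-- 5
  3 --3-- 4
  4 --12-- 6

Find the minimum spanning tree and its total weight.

Applying Kruskal's algorithm (sort edges by weight, add if no cycle):
  Add (3,4) w=3
  Add (0,4) w=9
  Skip (0,3) w=9 (creates cycle)
  Add (2,5) w=10
  Add (0,5) w=12
  Add (4,6) w=12
  Add (1,3) w=13
  Skip (1,4) w=14 (creates cycle)
MST weight = 59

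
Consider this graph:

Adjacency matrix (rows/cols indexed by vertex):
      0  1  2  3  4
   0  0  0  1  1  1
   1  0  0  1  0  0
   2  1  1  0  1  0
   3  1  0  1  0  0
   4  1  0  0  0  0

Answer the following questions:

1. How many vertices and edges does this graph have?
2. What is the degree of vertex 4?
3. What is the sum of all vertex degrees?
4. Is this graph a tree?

Count: 5 vertices, 5 edges.
Vertex 4 has neighbors [0], degree = 1.
Handshaking lemma: 2 * 5 = 10.
A tree on 5 vertices has 4 edges. This graph has 5 edges (1 extra). Not a tree.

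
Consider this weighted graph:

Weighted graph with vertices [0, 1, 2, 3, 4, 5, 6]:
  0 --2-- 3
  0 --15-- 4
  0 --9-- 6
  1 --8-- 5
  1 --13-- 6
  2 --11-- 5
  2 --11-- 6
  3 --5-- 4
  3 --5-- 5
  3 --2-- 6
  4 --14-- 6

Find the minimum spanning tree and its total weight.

Applying Kruskal's algorithm (sort edges by weight, add if no cycle):
  Add (0,3) w=2
  Add (3,6) w=2
  Add (3,4) w=5
  Add (3,5) w=5
  Add (1,5) w=8
  Skip (0,6) w=9 (creates cycle)
  Add (2,5) w=11
  Skip (2,6) w=11 (creates cycle)
  Skip (1,6) w=13 (creates cycle)
  Skip (4,6) w=14 (creates cycle)
  Skip (0,4) w=15 (creates cycle)
MST weight = 33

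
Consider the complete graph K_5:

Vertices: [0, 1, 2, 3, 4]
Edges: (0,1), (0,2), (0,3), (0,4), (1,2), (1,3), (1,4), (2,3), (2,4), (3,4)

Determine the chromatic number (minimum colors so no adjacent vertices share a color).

In K_5, every vertex is adjacent to every other vertex.
Each vertex needs a unique color.
Chromatic number = 5.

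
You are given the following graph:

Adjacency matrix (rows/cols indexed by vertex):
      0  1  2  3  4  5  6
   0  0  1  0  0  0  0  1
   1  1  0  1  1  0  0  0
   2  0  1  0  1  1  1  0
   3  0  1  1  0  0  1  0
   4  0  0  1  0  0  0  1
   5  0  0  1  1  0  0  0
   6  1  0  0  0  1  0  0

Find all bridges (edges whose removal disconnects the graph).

No bridges found. The graph is 2-edge-connected (no single edge removal disconnects it).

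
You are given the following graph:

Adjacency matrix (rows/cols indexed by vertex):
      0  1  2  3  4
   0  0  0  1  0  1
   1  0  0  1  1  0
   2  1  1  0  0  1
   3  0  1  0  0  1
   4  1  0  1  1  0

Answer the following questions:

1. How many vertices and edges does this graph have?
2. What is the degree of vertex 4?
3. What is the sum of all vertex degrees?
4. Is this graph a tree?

Count: 5 vertices, 6 edges.
Vertex 4 has neighbors [0, 2, 3], degree = 3.
Handshaking lemma: 2 * 6 = 12.
A tree on 5 vertices has 4 edges. This graph has 6 edges (2 extra). Not a tree.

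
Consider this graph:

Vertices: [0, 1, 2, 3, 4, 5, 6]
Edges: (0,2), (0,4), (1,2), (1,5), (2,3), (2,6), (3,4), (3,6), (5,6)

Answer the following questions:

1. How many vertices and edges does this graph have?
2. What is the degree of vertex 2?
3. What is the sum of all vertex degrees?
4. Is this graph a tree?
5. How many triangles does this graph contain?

Count: 7 vertices, 9 edges.
Vertex 2 has neighbors [0, 1, 3, 6], degree = 4.
Handshaking lemma: 2 * 9 = 18.
A tree on 7 vertices has 6 edges. This graph has 9 edges (3 extra). Not a tree.
Number of triangles = 1.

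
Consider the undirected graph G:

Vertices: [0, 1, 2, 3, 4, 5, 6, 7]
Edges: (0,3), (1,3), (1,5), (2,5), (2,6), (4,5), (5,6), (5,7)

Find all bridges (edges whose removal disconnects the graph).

A bridge is an edge whose removal increases the number of connected components.
Bridges found: (0,3), (1,3), (1,5), (4,5), (5,7)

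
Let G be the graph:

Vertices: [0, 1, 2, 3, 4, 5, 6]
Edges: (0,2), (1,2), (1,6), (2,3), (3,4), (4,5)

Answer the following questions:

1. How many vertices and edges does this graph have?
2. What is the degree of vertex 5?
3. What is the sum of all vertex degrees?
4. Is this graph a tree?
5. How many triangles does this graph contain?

Count: 7 vertices, 6 edges.
Vertex 5 has neighbors [4], degree = 1.
Handshaking lemma: 2 * 6 = 12.
A graph is a tree iff it is connected and has exactly n-1 edges. This graph is connected (all 7 vertices in one component) and has 7-1 = 6 edges. It is a tree.
Number of triangles = 0.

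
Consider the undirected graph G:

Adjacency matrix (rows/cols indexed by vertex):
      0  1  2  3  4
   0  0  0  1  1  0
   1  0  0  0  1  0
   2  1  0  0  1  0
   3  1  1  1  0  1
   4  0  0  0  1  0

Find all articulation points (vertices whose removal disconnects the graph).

An articulation point is a vertex whose removal disconnects the graph.
Articulation points: [3]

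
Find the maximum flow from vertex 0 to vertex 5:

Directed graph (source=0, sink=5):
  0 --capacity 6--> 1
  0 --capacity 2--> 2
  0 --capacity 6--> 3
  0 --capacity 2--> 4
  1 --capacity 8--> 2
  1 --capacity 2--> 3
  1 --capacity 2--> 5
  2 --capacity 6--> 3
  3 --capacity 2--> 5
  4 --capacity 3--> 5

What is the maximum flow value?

Computing max flow:
  Flow on (0->1): 2/6
  Flow on (0->3): 2/6
  Flow on (0->4): 2/2
  Flow on (1->5): 2/2
  Flow on (3->5): 2/2
  Flow on (4->5): 2/3
Maximum flow = 6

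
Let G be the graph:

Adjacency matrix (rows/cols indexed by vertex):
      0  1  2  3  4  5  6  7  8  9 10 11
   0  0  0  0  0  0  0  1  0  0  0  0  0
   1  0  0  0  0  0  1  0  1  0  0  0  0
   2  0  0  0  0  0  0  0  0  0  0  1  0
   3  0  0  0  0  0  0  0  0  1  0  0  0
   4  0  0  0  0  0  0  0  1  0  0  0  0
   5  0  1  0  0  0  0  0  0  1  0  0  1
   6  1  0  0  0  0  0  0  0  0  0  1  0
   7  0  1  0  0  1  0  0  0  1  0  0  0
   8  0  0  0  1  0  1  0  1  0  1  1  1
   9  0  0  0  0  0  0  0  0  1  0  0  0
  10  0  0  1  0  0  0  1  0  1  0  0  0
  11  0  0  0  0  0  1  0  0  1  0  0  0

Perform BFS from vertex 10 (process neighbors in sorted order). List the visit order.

BFS from vertex 10 (neighbors processed in ascending order):
Visit order: 10, 2, 6, 8, 0, 3, 5, 7, 9, 11, 1, 4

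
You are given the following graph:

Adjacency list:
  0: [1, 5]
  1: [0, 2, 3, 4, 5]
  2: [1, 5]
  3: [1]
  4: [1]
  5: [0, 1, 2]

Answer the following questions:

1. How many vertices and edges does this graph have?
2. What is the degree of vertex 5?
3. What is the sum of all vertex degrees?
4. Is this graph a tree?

Count: 6 vertices, 7 edges.
Vertex 5 has neighbors [0, 1, 2], degree = 3.
Handshaking lemma: 2 * 7 = 14.
A tree on 6 vertices has 5 edges. This graph has 7 edges (2 extra). Not a tree.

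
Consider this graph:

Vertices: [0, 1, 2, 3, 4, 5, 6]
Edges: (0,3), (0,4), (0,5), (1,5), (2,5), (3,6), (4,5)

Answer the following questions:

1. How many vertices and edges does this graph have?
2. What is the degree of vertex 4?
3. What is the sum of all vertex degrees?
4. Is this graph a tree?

Count: 7 vertices, 7 edges.
Vertex 4 has neighbors [0, 5], degree = 2.
Handshaking lemma: 2 * 7 = 14.
A tree on 7 vertices has 6 edges. This graph has 7 edges (1 extra). Not a tree.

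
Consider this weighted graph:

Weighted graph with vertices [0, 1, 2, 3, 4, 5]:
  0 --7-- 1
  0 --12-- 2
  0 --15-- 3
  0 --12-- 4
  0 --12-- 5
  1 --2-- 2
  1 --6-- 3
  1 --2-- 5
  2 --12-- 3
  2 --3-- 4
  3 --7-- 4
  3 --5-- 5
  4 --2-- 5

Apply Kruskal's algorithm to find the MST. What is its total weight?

Applying Kruskal's algorithm (sort edges by weight, add if no cycle):
  Add (1,2) w=2
  Add (1,5) w=2
  Add (4,5) w=2
  Skip (2,4) w=3 (creates cycle)
  Add (3,5) w=5
  Skip (1,3) w=6 (creates cycle)
  Add (0,1) w=7
  Skip (3,4) w=7 (creates cycle)
  Skip (0,4) w=12 (creates cycle)
  Skip (0,2) w=12 (creates cycle)
  Skip (0,5) w=12 (creates cycle)
  Skip (2,3) w=12 (creates cycle)
  Skip (0,3) w=15 (creates cycle)
MST weight = 18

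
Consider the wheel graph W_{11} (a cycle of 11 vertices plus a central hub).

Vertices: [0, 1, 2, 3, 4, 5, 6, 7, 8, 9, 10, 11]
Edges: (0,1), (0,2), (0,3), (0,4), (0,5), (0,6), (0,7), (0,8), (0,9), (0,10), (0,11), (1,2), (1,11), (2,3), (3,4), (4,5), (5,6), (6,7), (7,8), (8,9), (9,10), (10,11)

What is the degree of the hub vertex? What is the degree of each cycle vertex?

The hub connects to all 11 cycle vertices, so deg(hub) = 11.
Each cycle vertex connects to 2 neighbors on the cycle plus the hub, so deg(cycle vertex) = 3.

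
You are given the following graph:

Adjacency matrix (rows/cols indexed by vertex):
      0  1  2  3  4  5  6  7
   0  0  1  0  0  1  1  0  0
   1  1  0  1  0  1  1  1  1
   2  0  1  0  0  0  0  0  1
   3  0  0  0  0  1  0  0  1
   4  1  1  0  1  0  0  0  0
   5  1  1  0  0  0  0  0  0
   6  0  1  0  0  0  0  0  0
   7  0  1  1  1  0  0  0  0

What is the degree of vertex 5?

Vertex 5 has neighbors [0, 1], so deg(5) = 2.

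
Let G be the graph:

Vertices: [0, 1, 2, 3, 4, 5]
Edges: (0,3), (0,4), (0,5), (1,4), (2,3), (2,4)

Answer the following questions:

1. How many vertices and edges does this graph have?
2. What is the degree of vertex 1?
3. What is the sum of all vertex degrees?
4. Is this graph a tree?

Count: 6 vertices, 6 edges.
Vertex 1 has neighbors [4], degree = 1.
Handshaking lemma: 2 * 6 = 12.
A tree on 6 vertices has 5 edges. This graph has 6 edges (1 extra). Not a tree.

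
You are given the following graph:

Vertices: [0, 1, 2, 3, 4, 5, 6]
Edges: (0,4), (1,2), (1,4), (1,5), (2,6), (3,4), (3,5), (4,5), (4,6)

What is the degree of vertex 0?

Vertex 0 has neighbors [4], so deg(0) = 1.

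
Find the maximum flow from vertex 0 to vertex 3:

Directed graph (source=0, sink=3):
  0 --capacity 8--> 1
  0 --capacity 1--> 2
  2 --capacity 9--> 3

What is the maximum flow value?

Computing max flow:
  Flow on (0->2): 1/1
  Flow on (2->3): 1/9
Maximum flow = 1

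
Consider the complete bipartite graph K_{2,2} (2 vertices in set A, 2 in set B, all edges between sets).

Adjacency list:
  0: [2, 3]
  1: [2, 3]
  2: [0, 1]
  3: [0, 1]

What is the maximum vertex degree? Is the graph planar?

Set-A vertices have degree 2; set-B vertices have degree 2. Maximum degree = max(2,2) = 2.
min(2,2) <= 2, so K_{2,2} avoids a K_{3,3} subdivision and is planar.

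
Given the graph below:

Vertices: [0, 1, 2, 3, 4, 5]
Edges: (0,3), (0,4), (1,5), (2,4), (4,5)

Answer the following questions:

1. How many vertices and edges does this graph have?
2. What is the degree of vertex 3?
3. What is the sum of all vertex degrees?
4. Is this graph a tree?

Count: 6 vertices, 5 edges.
Vertex 3 has neighbors [0], degree = 1.
Handshaking lemma: 2 * 5 = 10.
A graph is a tree iff it is connected and has exactly n-1 edges. This graph is connected (all 6 vertices in one component) and has 6-1 = 5 edges. It is a tree.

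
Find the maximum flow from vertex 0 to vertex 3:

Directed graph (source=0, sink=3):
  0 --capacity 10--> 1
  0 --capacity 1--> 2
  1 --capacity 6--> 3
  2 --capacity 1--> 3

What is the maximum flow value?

Computing max flow:
  Flow on (0->1): 6/10
  Flow on (0->2): 1/1
  Flow on (1->3): 6/6
  Flow on (2->3): 1/1
Maximum flow = 7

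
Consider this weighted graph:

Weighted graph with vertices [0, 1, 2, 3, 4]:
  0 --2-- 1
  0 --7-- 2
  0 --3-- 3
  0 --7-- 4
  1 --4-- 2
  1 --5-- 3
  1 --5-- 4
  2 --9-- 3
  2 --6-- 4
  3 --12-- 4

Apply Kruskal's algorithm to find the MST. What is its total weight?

Applying Kruskal's algorithm (sort edges by weight, add if no cycle):
  Add (0,1) w=2
  Add (0,3) w=3
  Add (1,2) w=4
  Skip (1,3) w=5 (creates cycle)
  Add (1,4) w=5
  Skip (2,4) w=6 (creates cycle)
  Skip (0,2) w=7 (creates cycle)
  Skip (0,4) w=7 (creates cycle)
  Skip (2,3) w=9 (creates cycle)
  Skip (3,4) w=12 (creates cycle)
MST weight = 14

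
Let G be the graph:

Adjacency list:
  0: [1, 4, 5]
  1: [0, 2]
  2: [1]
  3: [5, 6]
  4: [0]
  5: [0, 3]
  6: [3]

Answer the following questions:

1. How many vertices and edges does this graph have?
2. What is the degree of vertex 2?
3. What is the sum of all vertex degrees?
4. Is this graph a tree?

Count: 7 vertices, 6 edges.
Vertex 2 has neighbors [1], degree = 1.
Handshaking lemma: 2 * 6 = 12.
A graph is a tree iff it is connected and has exactly n-1 edges. This graph is connected (all 7 vertices in one component) and has 7-1 = 6 edges. It is a tree.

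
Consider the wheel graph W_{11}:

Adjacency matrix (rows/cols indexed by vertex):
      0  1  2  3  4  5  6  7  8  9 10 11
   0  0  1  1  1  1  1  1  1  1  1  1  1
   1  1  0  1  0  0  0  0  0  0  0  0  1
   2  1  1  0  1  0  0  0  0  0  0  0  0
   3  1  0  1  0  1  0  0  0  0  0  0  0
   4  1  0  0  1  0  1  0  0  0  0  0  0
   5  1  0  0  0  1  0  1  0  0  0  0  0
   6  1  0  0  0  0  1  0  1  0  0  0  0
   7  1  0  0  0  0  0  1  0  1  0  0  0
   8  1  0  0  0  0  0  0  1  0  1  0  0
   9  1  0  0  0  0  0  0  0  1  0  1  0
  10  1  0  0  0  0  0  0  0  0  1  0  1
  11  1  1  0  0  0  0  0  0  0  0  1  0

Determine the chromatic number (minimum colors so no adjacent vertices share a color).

W_{11} = C_{11} plus a hub adjacent to every cycle vertex.
The outer cycle needs 3 colors (odd cycle); the hub is adjacent to all of them so needs a fresh color.
Chromatic number = 3 + 1 = 4.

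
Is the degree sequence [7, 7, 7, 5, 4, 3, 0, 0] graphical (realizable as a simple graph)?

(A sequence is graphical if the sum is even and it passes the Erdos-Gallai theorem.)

Sum of degrees = 33. Sum is odd, so the sequence is NOT graphical.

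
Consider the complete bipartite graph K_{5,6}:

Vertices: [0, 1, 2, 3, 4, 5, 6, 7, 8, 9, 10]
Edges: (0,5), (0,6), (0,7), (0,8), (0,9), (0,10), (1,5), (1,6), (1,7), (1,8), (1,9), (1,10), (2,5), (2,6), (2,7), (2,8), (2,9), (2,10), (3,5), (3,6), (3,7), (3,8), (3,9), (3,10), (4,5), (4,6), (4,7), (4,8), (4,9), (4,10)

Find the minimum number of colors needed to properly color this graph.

K_{5,6} is bipartite: vertices split into two independent sets of size 5 and 6.
Color one set 0, the other 1. No adjacent vertices share a color.
Chromatic number = 2.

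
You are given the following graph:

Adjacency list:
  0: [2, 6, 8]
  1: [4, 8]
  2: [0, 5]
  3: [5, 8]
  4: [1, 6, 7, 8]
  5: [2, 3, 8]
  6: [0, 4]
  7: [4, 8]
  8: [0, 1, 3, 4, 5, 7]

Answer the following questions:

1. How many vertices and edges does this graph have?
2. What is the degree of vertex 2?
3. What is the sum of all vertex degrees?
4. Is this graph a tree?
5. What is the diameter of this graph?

Count: 9 vertices, 13 edges.
Vertex 2 has neighbors [0, 5], degree = 2.
Handshaking lemma: 2 * 13 = 26.
A tree on 9 vertices has 8 edges. This graph has 13 edges (5 extra). Not a tree.
Diameter (longest shortest path) = 3.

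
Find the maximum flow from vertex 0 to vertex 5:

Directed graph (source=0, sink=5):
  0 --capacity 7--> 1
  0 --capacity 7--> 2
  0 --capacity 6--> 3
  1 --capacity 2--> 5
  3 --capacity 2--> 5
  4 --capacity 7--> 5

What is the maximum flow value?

Computing max flow:
  Flow on (0->1): 2/7
  Flow on (0->3): 2/6
  Flow on (1->5): 2/2
  Flow on (3->5): 2/2
Maximum flow = 4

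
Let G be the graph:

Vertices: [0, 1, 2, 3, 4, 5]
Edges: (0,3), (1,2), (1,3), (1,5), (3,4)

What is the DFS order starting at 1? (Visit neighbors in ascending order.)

DFS from vertex 1 (neighbors processed in ascending order):
Visit order: 1, 2, 3, 0, 4, 5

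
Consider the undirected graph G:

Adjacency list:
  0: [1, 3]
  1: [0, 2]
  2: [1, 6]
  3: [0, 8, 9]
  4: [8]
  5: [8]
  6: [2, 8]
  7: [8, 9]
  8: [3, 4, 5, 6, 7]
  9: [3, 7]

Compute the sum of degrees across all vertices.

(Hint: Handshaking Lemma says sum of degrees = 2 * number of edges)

Count edges: 11 edges.
By Handshaking Lemma: sum of degrees = 2 * 11 = 22.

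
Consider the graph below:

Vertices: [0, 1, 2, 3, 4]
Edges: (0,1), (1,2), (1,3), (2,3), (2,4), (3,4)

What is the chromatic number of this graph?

The graph has a maximum clique of size 3 (lower bound on chromatic number).
A valid 3-coloring: {0: 1, 1: 0, 2: 1, 3: 2, 4: 0}.
Chromatic number = 3.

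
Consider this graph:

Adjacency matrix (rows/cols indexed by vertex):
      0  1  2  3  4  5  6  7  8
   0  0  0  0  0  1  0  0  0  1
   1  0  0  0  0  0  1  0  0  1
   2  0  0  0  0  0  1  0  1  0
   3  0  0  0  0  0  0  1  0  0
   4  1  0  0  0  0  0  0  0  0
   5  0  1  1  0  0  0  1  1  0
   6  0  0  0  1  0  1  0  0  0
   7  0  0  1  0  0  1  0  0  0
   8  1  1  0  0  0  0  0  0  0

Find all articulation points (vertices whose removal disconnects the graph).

An articulation point is a vertex whose removal disconnects the graph.
Articulation points: [0, 1, 5, 6, 8]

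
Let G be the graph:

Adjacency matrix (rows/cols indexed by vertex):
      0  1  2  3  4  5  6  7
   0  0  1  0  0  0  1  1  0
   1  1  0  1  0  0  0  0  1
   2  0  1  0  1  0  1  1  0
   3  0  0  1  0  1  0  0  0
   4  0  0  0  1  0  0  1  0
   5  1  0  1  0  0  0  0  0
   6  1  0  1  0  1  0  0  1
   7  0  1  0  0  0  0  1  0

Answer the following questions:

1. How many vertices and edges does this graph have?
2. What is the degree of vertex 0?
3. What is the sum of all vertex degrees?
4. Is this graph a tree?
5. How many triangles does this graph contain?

Count: 8 vertices, 11 edges.
Vertex 0 has neighbors [1, 5, 6], degree = 3.
Handshaking lemma: 2 * 11 = 22.
A tree on 8 vertices has 7 edges. This graph has 11 edges (4 extra). Not a tree.
Number of triangles = 0.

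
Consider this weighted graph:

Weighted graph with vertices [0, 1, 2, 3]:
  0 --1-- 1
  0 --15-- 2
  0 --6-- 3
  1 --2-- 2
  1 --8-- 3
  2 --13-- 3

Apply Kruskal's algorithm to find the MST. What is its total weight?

Applying Kruskal's algorithm (sort edges by weight, add if no cycle):
  Add (0,1) w=1
  Add (1,2) w=2
  Add (0,3) w=6
  Skip (1,3) w=8 (creates cycle)
  Skip (2,3) w=13 (creates cycle)
  Skip (0,2) w=15 (creates cycle)
MST weight = 9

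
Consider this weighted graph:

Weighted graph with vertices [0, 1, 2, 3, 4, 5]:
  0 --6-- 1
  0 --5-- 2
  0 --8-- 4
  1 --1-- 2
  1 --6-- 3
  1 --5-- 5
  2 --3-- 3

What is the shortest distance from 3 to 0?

Using Dijkstra's algorithm from vertex 3:
Shortest path: 3 -> 2 -> 0
Total weight: 3 + 5 = 8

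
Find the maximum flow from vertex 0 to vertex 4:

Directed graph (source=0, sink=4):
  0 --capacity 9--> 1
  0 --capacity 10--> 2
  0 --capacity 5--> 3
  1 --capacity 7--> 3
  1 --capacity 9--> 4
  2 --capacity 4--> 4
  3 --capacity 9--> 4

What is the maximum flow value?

Computing max flow:
  Flow on (0->1): 9/9
  Flow on (0->2): 4/10
  Flow on (0->3): 5/5
  Flow on (1->4): 9/9
  Flow on (2->4): 4/4
  Flow on (3->4): 5/9
Maximum flow = 18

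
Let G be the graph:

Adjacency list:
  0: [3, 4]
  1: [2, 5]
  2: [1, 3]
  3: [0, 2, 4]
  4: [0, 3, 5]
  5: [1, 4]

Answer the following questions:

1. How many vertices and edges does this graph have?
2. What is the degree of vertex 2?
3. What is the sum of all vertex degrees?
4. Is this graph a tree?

Count: 6 vertices, 7 edges.
Vertex 2 has neighbors [1, 3], degree = 2.
Handshaking lemma: 2 * 7 = 14.
A tree on 6 vertices has 5 edges. This graph has 7 edges (2 extra). Not a tree.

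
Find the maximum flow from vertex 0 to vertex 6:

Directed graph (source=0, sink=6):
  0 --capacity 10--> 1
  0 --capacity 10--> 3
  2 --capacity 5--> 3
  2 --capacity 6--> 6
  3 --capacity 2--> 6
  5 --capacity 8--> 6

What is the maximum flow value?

Computing max flow:
  Flow on (0->3): 2/10
  Flow on (3->6): 2/2
Maximum flow = 2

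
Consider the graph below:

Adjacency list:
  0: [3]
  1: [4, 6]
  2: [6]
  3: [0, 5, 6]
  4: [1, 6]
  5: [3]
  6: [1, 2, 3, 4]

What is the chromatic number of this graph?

The graph has a maximum clique of size 3 (lower bound on chromatic number).
A valid 3-coloring: {0: 0, 1: 1, 2: 1, 3: 1, 4: 2, 5: 0, 6: 0}.
Chromatic number = 3.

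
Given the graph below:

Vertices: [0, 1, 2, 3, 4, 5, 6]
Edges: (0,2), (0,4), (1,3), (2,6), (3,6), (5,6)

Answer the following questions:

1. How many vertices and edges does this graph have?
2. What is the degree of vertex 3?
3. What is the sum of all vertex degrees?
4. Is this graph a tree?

Count: 7 vertices, 6 edges.
Vertex 3 has neighbors [1, 6], degree = 2.
Handshaking lemma: 2 * 6 = 12.
A graph is a tree iff it is connected and has exactly n-1 edges. This graph is connected (all 7 vertices in one component) and has 7-1 = 6 edges. It is a tree.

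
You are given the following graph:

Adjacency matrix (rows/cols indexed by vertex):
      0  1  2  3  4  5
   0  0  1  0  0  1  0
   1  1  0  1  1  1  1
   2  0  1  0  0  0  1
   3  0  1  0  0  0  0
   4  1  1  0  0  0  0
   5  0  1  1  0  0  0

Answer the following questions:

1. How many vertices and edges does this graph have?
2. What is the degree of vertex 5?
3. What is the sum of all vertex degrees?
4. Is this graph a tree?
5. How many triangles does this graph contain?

Count: 6 vertices, 7 edges.
Vertex 5 has neighbors [1, 2], degree = 2.
Handshaking lemma: 2 * 7 = 14.
A tree on 6 vertices has 5 edges. This graph has 7 edges (2 extra). Not a tree.
Number of triangles = 2.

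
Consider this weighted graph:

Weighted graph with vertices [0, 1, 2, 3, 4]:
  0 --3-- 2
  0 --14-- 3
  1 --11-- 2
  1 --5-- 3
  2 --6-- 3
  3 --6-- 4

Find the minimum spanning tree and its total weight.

Applying Kruskal's algorithm (sort edges by weight, add if no cycle):
  Add (0,2) w=3
  Add (1,3) w=5
  Add (2,3) w=6
  Add (3,4) w=6
  Skip (1,2) w=11 (creates cycle)
  Skip (0,3) w=14 (creates cycle)
MST weight = 20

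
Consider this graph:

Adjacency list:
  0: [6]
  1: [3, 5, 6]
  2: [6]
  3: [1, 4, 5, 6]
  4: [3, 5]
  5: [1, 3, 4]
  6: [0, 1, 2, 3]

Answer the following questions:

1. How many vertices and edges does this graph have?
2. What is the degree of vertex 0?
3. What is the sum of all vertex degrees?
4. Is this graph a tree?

Count: 7 vertices, 9 edges.
Vertex 0 has neighbors [6], degree = 1.
Handshaking lemma: 2 * 9 = 18.
A tree on 7 vertices has 6 edges. This graph has 9 edges (3 extra). Not a tree.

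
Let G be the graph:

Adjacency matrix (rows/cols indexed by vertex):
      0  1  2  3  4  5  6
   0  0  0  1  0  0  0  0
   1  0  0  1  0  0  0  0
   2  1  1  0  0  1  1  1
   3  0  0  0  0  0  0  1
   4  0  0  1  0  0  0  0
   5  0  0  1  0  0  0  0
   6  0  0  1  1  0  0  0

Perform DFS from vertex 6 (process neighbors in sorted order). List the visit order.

DFS from vertex 6 (neighbors processed in ascending order):
Visit order: 6, 2, 0, 1, 4, 5, 3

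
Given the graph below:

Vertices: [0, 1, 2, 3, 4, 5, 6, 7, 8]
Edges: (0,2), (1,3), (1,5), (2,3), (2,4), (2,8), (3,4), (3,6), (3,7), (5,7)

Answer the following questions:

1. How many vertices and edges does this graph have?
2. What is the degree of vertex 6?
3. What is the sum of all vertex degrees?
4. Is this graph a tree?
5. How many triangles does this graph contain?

Count: 9 vertices, 10 edges.
Vertex 6 has neighbors [3], degree = 1.
Handshaking lemma: 2 * 10 = 20.
A tree on 9 vertices has 8 edges. This graph has 10 edges (2 extra). Not a tree.
Number of triangles = 1.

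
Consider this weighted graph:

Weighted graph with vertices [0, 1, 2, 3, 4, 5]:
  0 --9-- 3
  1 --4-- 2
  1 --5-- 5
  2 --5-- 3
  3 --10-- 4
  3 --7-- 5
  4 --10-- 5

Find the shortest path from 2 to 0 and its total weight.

Using Dijkstra's algorithm from vertex 2:
Shortest path: 2 -> 3 -> 0
Total weight: 5 + 9 = 14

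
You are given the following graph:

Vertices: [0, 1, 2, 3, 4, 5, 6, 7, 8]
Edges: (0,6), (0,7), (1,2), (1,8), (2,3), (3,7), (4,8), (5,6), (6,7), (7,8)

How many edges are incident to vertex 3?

Vertex 3 has neighbors [2, 7], so deg(3) = 2.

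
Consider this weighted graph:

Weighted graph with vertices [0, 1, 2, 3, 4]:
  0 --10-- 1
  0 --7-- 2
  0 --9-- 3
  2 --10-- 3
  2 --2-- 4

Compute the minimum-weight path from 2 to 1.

Using Dijkstra's algorithm from vertex 2:
Shortest path: 2 -> 0 -> 1
Total weight: 7 + 10 = 17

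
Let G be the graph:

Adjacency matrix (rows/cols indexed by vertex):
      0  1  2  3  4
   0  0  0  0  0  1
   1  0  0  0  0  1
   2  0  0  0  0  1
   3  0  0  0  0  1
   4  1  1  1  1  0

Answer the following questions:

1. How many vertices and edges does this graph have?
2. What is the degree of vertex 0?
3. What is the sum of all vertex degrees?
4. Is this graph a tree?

Count: 5 vertices, 4 edges.
Vertex 0 has neighbors [4], degree = 1.
Handshaking lemma: 2 * 4 = 8.
A graph is a tree iff it is connected and has exactly n-1 edges. This graph is connected (all 5 vertices in one component) and has 5-1 = 4 edges. It is a tree.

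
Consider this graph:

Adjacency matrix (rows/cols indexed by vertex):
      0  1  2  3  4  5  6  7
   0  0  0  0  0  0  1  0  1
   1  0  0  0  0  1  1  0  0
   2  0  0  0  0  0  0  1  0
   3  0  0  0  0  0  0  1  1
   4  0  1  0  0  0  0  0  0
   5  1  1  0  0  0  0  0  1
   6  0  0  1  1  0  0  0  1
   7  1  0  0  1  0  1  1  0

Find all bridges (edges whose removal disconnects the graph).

A bridge is an edge whose removal increases the number of connected components.
Bridges found: (1,4), (1,5), (2,6)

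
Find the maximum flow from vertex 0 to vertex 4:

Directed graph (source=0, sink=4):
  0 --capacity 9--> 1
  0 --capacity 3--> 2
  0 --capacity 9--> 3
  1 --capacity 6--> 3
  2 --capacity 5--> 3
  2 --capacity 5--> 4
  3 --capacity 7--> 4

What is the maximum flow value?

Computing max flow:
  Flow on (0->1): 6/9
  Flow on (0->2): 3/3
  Flow on (0->3): 1/9
  Flow on (1->3): 6/6
  Flow on (2->4): 3/5
  Flow on (3->4): 7/7
Maximum flow = 10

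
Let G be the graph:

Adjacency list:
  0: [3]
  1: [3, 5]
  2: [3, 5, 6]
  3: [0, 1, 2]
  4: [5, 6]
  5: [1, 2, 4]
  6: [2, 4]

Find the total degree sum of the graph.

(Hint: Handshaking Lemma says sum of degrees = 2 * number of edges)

Count edges: 8 edges.
By Handshaking Lemma: sum of degrees = 2 * 8 = 16.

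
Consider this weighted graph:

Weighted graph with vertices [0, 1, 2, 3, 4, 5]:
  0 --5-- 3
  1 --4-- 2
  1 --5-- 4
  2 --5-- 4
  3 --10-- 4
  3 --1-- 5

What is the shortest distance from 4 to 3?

Using Dijkstra's algorithm from vertex 4:
Shortest path: 4 -> 3
Total weight: 10 = 10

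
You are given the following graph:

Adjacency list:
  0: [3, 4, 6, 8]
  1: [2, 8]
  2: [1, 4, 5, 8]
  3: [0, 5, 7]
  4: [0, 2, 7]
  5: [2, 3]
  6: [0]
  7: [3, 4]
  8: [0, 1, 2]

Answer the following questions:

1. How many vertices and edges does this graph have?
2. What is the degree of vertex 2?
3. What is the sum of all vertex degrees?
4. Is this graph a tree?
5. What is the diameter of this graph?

Count: 9 vertices, 12 edges.
Vertex 2 has neighbors [1, 4, 5, 8], degree = 4.
Handshaking lemma: 2 * 12 = 24.
A tree on 9 vertices has 8 edges. This graph has 12 edges (4 extra). Not a tree.
Diameter (longest shortest path) = 3.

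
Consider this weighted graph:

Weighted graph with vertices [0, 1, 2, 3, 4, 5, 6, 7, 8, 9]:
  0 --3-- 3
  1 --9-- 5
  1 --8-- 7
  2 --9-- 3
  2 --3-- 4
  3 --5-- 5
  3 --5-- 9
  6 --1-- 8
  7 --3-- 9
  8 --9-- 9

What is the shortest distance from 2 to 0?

Using Dijkstra's algorithm from vertex 2:
Shortest path: 2 -> 3 -> 0
Total weight: 9 + 3 = 12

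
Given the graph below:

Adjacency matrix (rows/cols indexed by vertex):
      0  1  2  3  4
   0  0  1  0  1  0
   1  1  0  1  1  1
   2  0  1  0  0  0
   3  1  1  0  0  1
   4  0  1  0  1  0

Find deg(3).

Vertex 3 has neighbors [0, 1, 4], so deg(3) = 3.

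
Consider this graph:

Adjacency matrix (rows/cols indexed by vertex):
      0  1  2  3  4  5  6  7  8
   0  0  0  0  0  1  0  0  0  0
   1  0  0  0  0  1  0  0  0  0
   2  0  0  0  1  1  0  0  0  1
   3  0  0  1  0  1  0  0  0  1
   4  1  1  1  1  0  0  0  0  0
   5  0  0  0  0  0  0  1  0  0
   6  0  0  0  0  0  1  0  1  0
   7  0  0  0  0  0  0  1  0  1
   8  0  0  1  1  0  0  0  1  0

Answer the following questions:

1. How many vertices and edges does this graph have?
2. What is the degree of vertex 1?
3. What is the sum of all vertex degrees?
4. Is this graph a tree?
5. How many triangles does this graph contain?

Count: 9 vertices, 10 edges.
Vertex 1 has neighbors [4], degree = 1.
Handshaking lemma: 2 * 10 = 20.
A tree on 9 vertices has 8 edges. This graph has 10 edges (2 extra). Not a tree.
Number of triangles = 2.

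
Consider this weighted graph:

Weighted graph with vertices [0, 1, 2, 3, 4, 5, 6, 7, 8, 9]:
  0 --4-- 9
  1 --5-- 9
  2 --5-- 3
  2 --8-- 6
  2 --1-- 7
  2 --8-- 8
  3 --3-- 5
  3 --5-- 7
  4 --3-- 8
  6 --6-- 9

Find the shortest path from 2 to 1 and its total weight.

Using Dijkstra's algorithm from vertex 2:
Shortest path: 2 -> 6 -> 9 -> 1
Total weight: 8 + 6 + 5 = 19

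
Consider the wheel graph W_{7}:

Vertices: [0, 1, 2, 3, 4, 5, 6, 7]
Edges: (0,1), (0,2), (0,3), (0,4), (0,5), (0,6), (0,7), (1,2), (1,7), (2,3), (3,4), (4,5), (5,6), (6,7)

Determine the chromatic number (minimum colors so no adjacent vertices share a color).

W_{7} = C_{7} plus a hub adjacent to every cycle vertex.
The outer cycle needs 3 colors (odd cycle); the hub is adjacent to all of them so needs a fresh color.
Chromatic number = 3 + 1 = 4.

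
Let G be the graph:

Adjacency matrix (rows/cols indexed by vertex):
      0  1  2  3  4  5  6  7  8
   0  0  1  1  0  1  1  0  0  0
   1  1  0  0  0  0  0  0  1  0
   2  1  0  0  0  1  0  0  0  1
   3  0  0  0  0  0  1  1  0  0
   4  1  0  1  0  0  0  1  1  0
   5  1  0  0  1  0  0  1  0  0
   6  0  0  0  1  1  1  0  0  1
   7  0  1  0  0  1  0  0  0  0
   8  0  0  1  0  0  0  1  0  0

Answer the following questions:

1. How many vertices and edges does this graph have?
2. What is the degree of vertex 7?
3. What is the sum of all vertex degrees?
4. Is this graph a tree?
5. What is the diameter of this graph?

Count: 9 vertices, 13 edges.
Vertex 7 has neighbors [1, 4], degree = 2.
Handshaking lemma: 2 * 13 = 26.
A tree on 9 vertices has 8 edges. This graph has 13 edges (5 extra). Not a tree.
Diameter (longest shortest path) = 3.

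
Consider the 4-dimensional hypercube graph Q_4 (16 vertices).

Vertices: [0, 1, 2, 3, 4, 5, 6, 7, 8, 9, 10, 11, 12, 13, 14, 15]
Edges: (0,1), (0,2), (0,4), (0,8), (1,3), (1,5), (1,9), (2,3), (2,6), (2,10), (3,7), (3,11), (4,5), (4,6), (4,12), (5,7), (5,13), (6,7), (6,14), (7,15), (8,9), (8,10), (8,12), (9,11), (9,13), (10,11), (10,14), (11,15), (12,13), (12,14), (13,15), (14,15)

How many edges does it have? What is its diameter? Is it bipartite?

The 4-dimensional hypercube Q_4 has 16 vertices and each vertex has degree 4.
Total edges = 16 * 4 / 2 = 32.
Diameter = 4 (max Hamming distance between binary labels).
Hypercubes are bipartite (partition by parity of binary representation).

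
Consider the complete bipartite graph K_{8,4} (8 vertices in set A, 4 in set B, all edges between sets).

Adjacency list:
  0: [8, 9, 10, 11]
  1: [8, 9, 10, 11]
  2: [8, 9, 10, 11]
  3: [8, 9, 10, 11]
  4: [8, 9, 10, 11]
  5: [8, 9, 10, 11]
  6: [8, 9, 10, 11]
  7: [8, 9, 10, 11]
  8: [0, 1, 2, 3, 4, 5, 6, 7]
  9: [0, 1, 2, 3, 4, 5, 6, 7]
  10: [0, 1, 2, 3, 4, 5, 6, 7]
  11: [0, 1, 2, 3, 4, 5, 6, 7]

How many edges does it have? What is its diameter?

K_{8,4} has 8 * 4 = 32 edges.
Any vertex reaches any opposite-side vertex in 1 step; same-side vertices reach in 2 steps via any opposite-side vertex.
Diameter = 2.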